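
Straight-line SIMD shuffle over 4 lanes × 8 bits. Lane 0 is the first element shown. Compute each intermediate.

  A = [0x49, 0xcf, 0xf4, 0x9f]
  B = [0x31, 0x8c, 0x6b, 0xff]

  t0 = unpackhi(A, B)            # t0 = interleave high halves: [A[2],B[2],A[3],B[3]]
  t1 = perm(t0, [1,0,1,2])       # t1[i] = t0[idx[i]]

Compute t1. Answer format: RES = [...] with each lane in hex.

  t0: f4 6b 9f ff
  t1: 6b f4 6b 9f

RES = [0x6b, 0xf4, 0x6b, 0x9f]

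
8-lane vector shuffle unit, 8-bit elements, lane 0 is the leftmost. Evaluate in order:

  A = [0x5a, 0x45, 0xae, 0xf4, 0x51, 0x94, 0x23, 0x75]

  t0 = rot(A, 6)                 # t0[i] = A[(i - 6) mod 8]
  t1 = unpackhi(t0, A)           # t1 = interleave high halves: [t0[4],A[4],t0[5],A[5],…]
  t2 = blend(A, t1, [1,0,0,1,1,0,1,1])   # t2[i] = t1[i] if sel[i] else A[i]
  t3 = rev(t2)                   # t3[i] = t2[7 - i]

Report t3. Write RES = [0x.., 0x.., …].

  t0: ae f4 51 94 23 75 5a 45
  t1: 23 51 75 94 5a 23 45 75
  t2: 23 45 ae 94 5a 94 45 75
  t3: 75 45 94 5a 94 ae 45 23

RES = [ 0x75  0x45  0x94  0x5a  0x94  0xae  0x45  0x23 ]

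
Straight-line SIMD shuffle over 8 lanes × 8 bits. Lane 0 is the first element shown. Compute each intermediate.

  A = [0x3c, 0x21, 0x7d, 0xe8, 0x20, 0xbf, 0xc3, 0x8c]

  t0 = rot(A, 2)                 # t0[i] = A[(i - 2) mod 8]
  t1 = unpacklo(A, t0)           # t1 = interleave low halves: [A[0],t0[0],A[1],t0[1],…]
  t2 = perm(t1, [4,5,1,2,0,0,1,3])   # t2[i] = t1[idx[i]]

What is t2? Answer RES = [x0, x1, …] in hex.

RES = [ 0x7d  0x3c  0xc3  0x21  0x3c  0x3c  0xc3  0x8c ]

  t0: c3 8c 3c 21 7d e8 20 bf
  t1: 3c c3 21 8c 7d 3c e8 21
  t2: 7d 3c c3 21 3c 3c c3 8c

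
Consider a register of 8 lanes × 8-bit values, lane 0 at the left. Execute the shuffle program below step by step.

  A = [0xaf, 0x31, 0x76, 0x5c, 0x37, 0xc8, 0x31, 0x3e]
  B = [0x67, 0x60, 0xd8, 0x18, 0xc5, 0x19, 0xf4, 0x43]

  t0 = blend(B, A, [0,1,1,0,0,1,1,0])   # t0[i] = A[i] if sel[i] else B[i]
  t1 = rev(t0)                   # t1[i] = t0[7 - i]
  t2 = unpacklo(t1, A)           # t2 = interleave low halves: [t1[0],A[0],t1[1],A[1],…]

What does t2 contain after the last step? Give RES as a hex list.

RES = [0x43, 0xaf, 0x31, 0x31, 0xc8, 0x76, 0xc5, 0x5c]

→ t0 |67|31|76|18|c5|c8|31|43|
→ t1 |43|31|c8|c5|18|76|31|67|
→ t2 |43|af|31|31|c8|76|c5|5c|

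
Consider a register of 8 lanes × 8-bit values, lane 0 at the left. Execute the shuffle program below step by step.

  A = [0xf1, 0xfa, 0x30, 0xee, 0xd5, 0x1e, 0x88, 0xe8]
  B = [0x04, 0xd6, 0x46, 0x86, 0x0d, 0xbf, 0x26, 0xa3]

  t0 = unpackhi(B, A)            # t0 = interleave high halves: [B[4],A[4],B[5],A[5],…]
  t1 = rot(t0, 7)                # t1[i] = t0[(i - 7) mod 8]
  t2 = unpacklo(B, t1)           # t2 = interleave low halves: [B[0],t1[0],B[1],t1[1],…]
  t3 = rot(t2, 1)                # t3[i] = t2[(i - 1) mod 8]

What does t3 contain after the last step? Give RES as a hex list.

RES = [ 0x26  0x04  0xd5  0xd6  0xbf  0x46  0x1e  0x86 ]

t0 = [0x0d, 0xd5, 0xbf, 0x1e, 0x26, 0x88, 0xa3, 0xe8]
t1 = [0xd5, 0xbf, 0x1e, 0x26, 0x88, 0xa3, 0xe8, 0x0d]
t2 = [0x04, 0xd5, 0xd6, 0xbf, 0x46, 0x1e, 0x86, 0x26]
t3 = [0x26, 0x04, 0xd5, 0xd6, 0xbf, 0x46, 0x1e, 0x86]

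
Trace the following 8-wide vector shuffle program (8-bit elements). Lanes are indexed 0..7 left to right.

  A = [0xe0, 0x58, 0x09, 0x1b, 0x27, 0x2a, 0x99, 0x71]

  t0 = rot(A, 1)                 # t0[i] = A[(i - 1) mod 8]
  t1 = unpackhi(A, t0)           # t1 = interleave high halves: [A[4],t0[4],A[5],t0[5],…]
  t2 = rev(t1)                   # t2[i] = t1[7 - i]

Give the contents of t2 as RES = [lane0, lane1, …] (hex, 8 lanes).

t0 = [0x71, 0xe0, 0x58, 0x09, 0x1b, 0x27, 0x2a, 0x99]
t1 = [0x27, 0x1b, 0x2a, 0x27, 0x99, 0x2a, 0x71, 0x99]
t2 = [0x99, 0x71, 0x2a, 0x99, 0x27, 0x2a, 0x1b, 0x27]

RES = [ 0x99  0x71  0x2a  0x99  0x27  0x2a  0x1b  0x27 ]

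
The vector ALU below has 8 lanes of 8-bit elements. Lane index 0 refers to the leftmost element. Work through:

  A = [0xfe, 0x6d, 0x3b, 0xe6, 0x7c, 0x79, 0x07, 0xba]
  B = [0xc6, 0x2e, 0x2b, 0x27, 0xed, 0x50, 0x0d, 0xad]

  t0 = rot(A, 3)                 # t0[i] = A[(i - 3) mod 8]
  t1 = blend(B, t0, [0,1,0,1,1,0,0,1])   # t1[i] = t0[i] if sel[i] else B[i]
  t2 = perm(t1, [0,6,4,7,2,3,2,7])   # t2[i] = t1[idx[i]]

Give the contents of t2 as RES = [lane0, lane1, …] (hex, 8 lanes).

t0 = [0x79, 0x07, 0xba, 0xfe, 0x6d, 0x3b, 0xe6, 0x7c]
t1 = [0xc6, 0x07, 0x2b, 0xfe, 0x6d, 0x50, 0x0d, 0x7c]
t2 = [0xc6, 0x0d, 0x6d, 0x7c, 0x2b, 0xfe, 0x2b, 0x7c]

RES = [ 0xc6  0x0d  0x6d  0x7c  0x2b  0xfe  0x2b  0x7c ]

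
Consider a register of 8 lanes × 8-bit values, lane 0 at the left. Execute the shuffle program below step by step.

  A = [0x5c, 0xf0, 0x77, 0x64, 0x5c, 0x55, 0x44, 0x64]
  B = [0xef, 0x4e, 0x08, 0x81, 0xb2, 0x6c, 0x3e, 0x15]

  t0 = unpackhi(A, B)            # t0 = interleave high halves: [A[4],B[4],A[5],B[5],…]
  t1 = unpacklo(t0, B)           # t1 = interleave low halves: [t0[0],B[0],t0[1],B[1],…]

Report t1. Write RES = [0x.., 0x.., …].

RES = [ 0x5c  0xef  0xb2  0x4e  0x55  0x08  0x6c  0x81 ]

  t0: 5c b2 55 6c 44 3e 64 15
  t1: 5c ef b2 4e 55 08 6c 81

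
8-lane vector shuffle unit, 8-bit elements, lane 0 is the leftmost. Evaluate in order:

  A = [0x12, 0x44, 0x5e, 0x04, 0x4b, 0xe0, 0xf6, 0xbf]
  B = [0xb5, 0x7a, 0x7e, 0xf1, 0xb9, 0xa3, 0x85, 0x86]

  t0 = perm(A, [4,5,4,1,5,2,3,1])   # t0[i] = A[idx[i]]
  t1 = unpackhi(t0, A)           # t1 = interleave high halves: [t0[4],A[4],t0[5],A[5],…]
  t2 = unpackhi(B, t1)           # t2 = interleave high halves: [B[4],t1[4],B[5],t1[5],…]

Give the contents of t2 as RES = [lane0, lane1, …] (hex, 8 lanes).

RES = [0xb9, 0x04, 0xa3, 0xf6, 0x85, 0x44, 0x86, 0xbf]

  t0: 4b e0 4b 44 e0 5e 04 44
  t1: e0 4b 5e e0 04 f6 44 bf
  t2: b9 04 a3 f6 85 44 86 bf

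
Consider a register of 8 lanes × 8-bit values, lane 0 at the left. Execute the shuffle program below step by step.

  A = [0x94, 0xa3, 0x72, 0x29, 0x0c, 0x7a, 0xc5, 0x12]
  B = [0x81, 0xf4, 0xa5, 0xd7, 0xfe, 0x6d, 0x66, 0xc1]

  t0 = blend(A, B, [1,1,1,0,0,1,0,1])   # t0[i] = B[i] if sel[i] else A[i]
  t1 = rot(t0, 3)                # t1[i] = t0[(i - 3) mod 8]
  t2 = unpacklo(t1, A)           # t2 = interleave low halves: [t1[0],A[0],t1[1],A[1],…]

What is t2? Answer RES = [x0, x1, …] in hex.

t0 = [0x81, 0xf4, 0xa5, 0x29, 0x0c, 0x6d, 0xc5, 0xc1]
t1 = [0x6d, 0xc5, 0xc1, 0x81, 0xf4, 0xa5, 0x29, 0x0c]
t2 = [0x6d, 0x94, 0xc5, 0xa3, 0xc1, 0x72, 0x81, 0x29]

RES = [0x6d, 0x94, 0xc5, 0xa3, 0xc1, 0x72, 0x81, 0x29]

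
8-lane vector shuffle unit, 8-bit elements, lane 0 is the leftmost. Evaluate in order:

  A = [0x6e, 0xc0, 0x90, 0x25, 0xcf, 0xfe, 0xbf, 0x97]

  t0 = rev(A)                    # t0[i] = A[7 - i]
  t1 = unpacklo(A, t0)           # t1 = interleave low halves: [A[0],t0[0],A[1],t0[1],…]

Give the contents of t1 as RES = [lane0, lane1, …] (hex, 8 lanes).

t0 = [0x97, 0xbf, 0xfe, 0xcf, 0x25, 0x90, 0xc0, 0x6e]
t1 = [0x6e, 0x97, 0xc0, 0xbf, 0x90, 0xfe, 0x25, 0xcf]

RES = [0x6e, 0x97, 0xc0, 0xbf, 0x90, 0xfe, 0x25, 0xcf]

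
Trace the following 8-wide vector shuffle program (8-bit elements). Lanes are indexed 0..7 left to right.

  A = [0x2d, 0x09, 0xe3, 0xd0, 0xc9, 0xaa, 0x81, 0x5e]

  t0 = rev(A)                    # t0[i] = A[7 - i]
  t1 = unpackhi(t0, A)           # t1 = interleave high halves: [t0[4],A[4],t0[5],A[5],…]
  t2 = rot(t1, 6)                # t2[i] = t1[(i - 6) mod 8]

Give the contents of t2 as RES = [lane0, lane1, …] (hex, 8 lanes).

RES = [0xe3, 0xaa, 0x09, 0x81, 0x2d, 0x5e, 0xd0, 0xc9]

  t0: 5e 81 aa c9 d0 e3 09 2d
  t1: d0 c9 e3 aa 09 81 2d 5e
  t2: e3 aa 09 81 2d 5e d0 c9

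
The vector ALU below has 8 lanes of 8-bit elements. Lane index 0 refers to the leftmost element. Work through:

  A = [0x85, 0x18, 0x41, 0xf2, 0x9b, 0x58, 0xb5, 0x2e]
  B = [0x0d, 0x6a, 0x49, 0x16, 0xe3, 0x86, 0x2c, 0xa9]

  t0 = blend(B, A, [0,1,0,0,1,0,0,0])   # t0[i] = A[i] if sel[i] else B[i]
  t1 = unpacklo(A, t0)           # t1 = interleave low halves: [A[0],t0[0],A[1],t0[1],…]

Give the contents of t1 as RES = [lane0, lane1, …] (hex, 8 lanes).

RES = [0x85, 0x0d, 0x18, 0x18, 0x41, 0x49, 0xf2, 0x16]

→ t0 |0d|18|49|16|9b|86|2c|a9|
→ t1 |85|0d|18|18|41|49|f2|16|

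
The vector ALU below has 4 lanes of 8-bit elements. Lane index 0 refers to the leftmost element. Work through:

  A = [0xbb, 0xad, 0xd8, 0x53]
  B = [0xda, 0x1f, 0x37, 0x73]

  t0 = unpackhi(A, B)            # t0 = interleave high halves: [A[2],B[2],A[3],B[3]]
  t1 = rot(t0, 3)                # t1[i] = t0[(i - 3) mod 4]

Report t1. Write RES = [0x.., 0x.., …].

RES = [0x37, 0x53, 0x73, 0xd8]

→ t0 |d8|37|53|73|
→ t1 |37|53|73|d8|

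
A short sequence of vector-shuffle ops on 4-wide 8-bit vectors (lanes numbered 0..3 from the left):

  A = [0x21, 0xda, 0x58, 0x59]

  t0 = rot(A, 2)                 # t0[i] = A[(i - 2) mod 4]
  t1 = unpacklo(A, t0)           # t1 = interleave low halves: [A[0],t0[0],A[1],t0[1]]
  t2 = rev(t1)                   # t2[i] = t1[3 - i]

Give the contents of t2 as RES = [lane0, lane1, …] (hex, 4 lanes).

  t0: 58 59 21 da
  t1: 21 58 da 59
  t2: 59 da 58 21

RES = [0x59, 0xda, 0x58, 0x21]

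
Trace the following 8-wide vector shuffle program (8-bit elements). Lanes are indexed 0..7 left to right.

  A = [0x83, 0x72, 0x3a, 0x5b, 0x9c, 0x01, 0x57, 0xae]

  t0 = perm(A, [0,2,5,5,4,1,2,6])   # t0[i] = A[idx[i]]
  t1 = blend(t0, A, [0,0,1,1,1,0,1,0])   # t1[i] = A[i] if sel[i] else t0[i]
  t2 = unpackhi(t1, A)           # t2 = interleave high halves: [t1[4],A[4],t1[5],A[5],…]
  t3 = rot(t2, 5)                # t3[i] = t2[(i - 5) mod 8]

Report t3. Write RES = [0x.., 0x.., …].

RES = [ 0x01  0x57  0x57  0x57  0xae  0x9c  0x9c  0x72 ]

→ t0 |83|3a|01|01|9c|72|3a|57|
→ t1 |83|3a|3a|5b|9c|72|57|57|
→ t2 |9c|9c|72|01|57|57|57|ae|
→ t3 |01|57|57|57|ae|9c|9c|72|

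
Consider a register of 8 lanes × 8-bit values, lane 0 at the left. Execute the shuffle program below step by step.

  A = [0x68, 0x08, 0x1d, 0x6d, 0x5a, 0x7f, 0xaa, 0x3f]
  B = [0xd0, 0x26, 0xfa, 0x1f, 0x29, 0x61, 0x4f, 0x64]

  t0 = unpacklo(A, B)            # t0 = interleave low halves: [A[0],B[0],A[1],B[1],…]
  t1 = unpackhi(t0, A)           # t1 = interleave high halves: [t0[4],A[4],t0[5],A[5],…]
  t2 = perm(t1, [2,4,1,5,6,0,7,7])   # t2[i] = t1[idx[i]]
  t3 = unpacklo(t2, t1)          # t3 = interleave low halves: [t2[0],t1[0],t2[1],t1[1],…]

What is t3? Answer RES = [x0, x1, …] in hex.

  t0: 68 d0 08 26 1d fa 6d 1f
  t1: 1d 5a fa 7f 6d aa 1f 3f
  t2: fa 6d 5a aa 1f 1d 3f 3f
  t3: fa 1d 6d 5a 5a fa aa 7f

RES = [ 0xfa  0x1d  0x6d  0x5a  0x5a  0xfa  0xaa  0x7f ]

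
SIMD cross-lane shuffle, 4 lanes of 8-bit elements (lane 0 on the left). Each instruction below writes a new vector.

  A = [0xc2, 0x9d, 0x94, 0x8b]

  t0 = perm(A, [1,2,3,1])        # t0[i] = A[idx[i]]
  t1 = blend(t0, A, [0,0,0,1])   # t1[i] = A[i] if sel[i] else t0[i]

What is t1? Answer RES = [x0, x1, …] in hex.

→ t0 |9d|94|8b|9d|
→ t1 |9d|94|8b|8b|

RES = [0x9d, 0x94, 0x8b, 0x8b]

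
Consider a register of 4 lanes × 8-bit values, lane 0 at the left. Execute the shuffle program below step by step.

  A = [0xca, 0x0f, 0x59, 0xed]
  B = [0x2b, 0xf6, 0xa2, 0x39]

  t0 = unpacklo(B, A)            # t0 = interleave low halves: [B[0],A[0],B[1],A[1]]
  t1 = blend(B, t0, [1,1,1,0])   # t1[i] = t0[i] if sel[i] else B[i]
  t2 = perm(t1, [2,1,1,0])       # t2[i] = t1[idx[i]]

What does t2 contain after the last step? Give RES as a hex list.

t0 = [0x2b, 0xca, 0xf6, 0x0f]
t1 = [0x2b, 0xca, 0xf6, 0x39]
t2 = [0xf6, 0xca, 0xca, 0x2b]

RES = [0xf6, 0xca, 0xca, 0x2b]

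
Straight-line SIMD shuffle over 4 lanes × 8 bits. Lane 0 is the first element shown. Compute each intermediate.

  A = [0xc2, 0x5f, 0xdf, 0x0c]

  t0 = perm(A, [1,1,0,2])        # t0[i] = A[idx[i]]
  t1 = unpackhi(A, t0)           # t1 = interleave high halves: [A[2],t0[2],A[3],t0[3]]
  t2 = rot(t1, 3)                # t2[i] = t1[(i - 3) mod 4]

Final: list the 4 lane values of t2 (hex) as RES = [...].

→ t0 |5f|5f|c2|df|
→ t1 |df|c2|0c|df|
→ t2 |c2|0c|df|df|

RES = [0xc2, 0x0c, 0xdf, 0xdf]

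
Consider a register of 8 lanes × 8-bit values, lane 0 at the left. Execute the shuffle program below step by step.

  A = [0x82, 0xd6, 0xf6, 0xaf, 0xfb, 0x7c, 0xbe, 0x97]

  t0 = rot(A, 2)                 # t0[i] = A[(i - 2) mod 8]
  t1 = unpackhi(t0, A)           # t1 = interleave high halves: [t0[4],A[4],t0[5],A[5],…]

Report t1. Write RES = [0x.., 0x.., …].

RES = [0xf6, 0xfb, 0xaf, 0x7c, 0xfb, 0xbe, 0x7c, 0x97]

→ t0 |be|97|82|d6|f6|af|fb|7c|
→ t1 |f6|fb|af|7c|fb|be|7c|97|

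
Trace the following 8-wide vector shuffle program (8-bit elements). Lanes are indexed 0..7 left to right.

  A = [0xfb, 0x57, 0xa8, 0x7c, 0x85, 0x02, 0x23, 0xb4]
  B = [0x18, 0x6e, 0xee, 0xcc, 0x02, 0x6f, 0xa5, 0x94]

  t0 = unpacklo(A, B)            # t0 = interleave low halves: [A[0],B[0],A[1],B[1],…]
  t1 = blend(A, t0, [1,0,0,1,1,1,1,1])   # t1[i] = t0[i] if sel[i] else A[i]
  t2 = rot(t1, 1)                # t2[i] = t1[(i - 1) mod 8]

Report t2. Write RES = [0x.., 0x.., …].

RES = [0xcc, 0xfb, 0x57, 0xa8, 0x6e, 0xa8, 0xee, 0x7c]

t0 = [0xfb, 0x18, 0x57, 0x6e, 0xa8, 0xee, 0x7c, 0xcc]
t1 = [0xfb, 0x57, 0xa8, 0x6e, 0xa8, 0xee, 0x7c, 0xcc]
t2 = [0xcc, 0xfb, 0x57, 0xa8, 0x6e, 0xa8, 0xee, 0x7c]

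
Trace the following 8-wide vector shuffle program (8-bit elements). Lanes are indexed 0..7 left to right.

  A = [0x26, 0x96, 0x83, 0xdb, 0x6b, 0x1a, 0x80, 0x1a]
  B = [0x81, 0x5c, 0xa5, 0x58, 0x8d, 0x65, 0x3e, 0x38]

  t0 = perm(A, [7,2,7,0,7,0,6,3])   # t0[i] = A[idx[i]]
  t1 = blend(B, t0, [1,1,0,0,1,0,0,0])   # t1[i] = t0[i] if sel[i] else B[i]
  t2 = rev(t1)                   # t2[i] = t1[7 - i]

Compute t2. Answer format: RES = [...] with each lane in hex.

RES = [0x38, 0x3e, 0x65, 0x1a, 0x58, 0xa5, 0x83, 0x1a]

→ t0 |1a|83|1a|26|1a|26|80|db|
→ t1 |1a|83|a5|58|1a|65|3e|38|
→ t2 |38|3e|65|1a|58|a5|83|1a|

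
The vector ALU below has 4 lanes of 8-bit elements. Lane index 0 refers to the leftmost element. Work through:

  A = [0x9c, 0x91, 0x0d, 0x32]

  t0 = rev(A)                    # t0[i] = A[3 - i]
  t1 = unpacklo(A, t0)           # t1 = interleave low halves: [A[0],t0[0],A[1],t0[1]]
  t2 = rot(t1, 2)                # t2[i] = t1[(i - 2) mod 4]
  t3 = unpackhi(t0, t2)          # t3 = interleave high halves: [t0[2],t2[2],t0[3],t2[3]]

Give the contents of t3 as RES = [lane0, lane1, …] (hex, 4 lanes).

t0 = [0x32, 0x0d, 0x91, 0x9c]
t1 = [0x9c, 0x32, 0x91, 0x0d]
t2 = [0x91, 0x0d, 0x9c, 0x32]
t3 = [0x91, 0x9c, 0x9c, 0x32]

RES = [ 0x91  0x9c  0x9c  0x32 ]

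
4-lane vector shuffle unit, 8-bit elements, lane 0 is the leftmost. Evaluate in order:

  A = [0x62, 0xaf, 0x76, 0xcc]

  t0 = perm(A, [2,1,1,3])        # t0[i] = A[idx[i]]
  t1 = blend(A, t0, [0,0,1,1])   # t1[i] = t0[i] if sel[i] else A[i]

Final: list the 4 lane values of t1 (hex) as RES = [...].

  t0: 76 af af cc
  t1: 62 af af cc

RES = [0x62, 0xaf, 0xaf, 0xcc]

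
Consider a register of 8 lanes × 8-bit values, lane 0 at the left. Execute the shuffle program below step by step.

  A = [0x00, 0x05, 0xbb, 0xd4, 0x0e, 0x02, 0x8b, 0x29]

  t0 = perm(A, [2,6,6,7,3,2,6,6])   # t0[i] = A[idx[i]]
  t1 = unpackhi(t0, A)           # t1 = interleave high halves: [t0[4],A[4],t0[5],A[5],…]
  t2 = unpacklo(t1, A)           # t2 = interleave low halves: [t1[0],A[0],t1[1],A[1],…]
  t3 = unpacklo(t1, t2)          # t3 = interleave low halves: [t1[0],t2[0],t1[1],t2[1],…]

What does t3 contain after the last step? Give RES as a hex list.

RES = [ 0xd4  0xd4  0x0e  0x00  0xbb  0x0e  0x02  0x05 ]

→ t0 |bb|8b|8b|29|d4|bb|8b|8b|
→ t1 |d4|0e|bb|02|8b|8b|8b|29|
→ t2 |d4|00|0e|05|bb|bb|02|d4|
→ t3 |d4|d4|0e|00|bb|0e|02|05|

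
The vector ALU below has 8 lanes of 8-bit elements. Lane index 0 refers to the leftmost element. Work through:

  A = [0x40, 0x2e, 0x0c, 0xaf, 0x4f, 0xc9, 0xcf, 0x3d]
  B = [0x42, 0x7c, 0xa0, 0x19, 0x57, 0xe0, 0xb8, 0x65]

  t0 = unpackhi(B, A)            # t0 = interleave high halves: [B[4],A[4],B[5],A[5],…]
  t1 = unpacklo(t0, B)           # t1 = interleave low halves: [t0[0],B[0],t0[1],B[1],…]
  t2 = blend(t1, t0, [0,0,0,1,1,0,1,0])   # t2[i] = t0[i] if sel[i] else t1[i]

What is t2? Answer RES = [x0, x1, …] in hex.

  t0: 57 4f e0 c9 b8 cf 65 3d
  t1: 57 42 4f 7c e0 a0 c9 19
  t2: 57 42 4f c9 b8 a0 65 19

RES = [0x57, 0x42, 0x4f, 0xc9, 0xb8, 0xa0, 0x65, 0x19]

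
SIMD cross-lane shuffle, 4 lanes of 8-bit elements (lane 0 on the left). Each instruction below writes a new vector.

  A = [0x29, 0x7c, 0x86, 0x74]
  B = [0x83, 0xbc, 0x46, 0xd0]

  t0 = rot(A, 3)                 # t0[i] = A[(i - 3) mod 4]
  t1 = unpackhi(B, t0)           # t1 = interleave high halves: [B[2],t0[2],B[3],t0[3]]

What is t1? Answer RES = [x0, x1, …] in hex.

t0 = [0x7c, 0x86, 0x74, 0x29]
t1 = [0x46, 0x74, 0xd0, 0x29]

RES = [0x46, 0x74, 0xd0, 0x29]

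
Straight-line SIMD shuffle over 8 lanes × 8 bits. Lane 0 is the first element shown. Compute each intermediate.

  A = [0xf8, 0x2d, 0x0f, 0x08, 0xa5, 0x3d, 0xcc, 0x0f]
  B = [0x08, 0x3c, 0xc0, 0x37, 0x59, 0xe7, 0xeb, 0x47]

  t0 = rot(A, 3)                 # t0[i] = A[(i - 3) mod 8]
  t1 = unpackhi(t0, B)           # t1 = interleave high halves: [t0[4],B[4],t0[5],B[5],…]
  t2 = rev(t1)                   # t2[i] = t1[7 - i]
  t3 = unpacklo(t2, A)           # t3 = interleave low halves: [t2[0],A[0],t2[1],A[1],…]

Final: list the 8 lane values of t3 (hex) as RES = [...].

t0 = [0x3d, 0xcc, 0x0f, 0xf8, 0x2d, 0x0f, 0x08, 0xa5]
t1 = [0x2d, 0x59, 0x0f, 0xe7, 0x08, 0xeb, 0xa5, 0x47]
t2 = [0x47, 0xa5, 0xeb, 0x08, 0xe7, 0x0f, 0x59, 0x2d]
t3 = [0x47, 0xf8, 0xa5, 0x2d, 0xeb, 0x0f, 0x08, 0x08]

RES = [0x47, 0xf8, 0xa5, 0x2d, 0xeb, 0x0f, 0x08, 0x08]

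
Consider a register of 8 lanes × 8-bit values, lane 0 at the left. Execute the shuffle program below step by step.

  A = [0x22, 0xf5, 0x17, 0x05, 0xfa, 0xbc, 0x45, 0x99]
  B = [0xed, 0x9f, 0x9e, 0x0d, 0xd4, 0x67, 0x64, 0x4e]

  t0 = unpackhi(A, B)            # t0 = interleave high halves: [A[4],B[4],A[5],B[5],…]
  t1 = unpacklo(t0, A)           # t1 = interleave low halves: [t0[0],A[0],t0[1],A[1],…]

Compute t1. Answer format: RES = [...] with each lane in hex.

RES = [0xfa, 0x22, 0xd4, 0xf5, 0xbc, 0x17, 0x67, 0x05]

  t0: fa d4 bc 67 45 64 99 4e
  t1: fa 22 d4 f5 bc 17 67 05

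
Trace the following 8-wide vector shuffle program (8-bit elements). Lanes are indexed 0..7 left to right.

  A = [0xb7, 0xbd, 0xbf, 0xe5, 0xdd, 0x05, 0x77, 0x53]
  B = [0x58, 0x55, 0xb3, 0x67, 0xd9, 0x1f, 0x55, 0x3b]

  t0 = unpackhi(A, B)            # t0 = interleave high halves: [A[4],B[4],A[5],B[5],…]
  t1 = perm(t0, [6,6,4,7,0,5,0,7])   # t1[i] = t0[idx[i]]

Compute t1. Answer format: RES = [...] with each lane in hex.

→ t0 |dd|d9|05|1f|77|55|53|3b|
→ t1 |53|53|77|3b|dd|55|dd|3b|

RES = [ 0x53  0x53  0x77  0x3b  0xdd  0x55  0xdd  0x3b ]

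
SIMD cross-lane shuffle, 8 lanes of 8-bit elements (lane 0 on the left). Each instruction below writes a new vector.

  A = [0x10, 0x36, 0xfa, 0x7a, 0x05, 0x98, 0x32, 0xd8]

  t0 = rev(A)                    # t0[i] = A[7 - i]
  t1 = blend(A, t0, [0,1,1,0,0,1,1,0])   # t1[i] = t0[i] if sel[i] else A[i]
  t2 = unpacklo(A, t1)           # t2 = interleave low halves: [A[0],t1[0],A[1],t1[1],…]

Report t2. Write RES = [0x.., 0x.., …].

  t0: d8 32 98 05 7a fa 36 10
  t1: 10 32 98 7a 05 fa 36 d8
  t2: 10 10 36 32 fa 98 7a 7a

RES = [0x10, 0x10, 0x36, 0x32, 0xfa, 0x98, 0x7a, 0x7a]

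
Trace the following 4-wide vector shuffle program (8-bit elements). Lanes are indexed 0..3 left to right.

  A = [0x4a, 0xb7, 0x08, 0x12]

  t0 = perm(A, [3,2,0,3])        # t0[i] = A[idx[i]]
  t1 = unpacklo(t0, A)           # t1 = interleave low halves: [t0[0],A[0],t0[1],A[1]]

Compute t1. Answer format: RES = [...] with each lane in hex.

  t0: 12 08 4a 12
  t1: 12 4a 08 b7

RES = [ 0x12  0x4a  0x08  0xb7 ]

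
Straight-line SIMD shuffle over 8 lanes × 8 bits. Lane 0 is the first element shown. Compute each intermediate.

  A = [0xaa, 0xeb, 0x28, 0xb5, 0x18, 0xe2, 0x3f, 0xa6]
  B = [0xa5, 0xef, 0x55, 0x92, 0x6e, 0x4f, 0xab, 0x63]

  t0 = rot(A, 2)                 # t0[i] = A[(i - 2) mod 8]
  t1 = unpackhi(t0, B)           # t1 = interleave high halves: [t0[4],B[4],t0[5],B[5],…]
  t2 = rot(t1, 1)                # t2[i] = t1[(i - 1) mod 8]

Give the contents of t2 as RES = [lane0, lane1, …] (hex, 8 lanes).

RES = [ 0x63  0x28  0x6e  0xb5  0x4f  0x18  0xab  0xe2 ]

→ t0 |3f|a6|aa|eb|28|b5|18|e2|
→ t1 |28|6e|b5|4f|18|ab|e2|63|
→ t2 |63|28|6e|b5|4f|18|ab|e2|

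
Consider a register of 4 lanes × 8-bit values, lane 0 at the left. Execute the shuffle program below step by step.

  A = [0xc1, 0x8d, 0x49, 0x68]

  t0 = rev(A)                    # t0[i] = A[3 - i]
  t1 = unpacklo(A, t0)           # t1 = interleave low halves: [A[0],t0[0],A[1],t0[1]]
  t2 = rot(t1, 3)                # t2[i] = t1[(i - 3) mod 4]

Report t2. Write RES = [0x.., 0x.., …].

→ t0 |68|49|8d|c1|
→ t1 |c1|68|8d|49|
→ t2 |68|8d|49|c1|

RES = [0x68, 0x8d, 0x49, 0xc1]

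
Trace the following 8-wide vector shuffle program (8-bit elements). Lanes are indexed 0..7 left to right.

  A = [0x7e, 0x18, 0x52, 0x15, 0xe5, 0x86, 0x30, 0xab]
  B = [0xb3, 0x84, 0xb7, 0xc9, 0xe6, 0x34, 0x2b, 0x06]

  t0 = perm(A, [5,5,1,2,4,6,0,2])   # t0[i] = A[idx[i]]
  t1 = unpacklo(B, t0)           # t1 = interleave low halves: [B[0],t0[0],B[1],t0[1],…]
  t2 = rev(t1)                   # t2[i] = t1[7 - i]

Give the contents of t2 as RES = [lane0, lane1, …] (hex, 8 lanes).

t0 = [0x86, 0x86, 0x18, 0x52, 0xe5, 0x30, 0x7e, 0x52]
t1 = [0xb3, 0x86, 0x84, 0x86, 0xb7, 0x18, 0xc9, 0x52]
t2 = [0x52, 0xc9, 0x18, 0xb7, 0x86, 0x84, 0x86, 0xb3]

RES = [0x52, 0xc9, 0x18, 0xb7, 0x86, 0x84, 0x86, 0xb3]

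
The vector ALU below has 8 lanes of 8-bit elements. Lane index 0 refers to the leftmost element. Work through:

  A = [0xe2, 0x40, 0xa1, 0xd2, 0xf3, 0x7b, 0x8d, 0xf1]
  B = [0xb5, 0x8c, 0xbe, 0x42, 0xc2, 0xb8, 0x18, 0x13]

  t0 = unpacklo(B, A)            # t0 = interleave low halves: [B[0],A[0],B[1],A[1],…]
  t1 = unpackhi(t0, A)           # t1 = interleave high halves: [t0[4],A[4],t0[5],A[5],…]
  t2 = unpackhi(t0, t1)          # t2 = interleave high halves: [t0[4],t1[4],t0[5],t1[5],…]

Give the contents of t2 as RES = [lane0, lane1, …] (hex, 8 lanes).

→ t0 |b5|e2|8c|40|be|a1|42|d2|
→ t1 |be|f3|a1|7b|42|8d|d2|f1|
→ t2 |be|42|a1|8d|42|d2|d2|f1|

RES = [ 0xbe  0x42  0xa1  0x8d  0x42  0xd2  0xd2  0xf1 ]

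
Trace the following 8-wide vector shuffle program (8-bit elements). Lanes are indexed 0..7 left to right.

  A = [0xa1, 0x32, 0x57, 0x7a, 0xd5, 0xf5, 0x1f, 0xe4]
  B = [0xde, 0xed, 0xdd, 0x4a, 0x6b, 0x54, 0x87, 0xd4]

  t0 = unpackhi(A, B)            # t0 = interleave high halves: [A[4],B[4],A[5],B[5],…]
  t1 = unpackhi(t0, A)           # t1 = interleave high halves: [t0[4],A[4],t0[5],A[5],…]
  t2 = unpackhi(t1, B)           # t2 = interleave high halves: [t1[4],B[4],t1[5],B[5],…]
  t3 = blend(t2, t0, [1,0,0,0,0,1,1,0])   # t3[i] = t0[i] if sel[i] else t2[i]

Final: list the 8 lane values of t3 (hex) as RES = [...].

  t0: d5 6b f5 54 1f 87 e4 d4
  t1: 1f d5 87 f5 e4 1f d4 e4
  t2: e4 6b 1f 54 d4 87 e4 d4
  t3: d5 6b 1f 54 d4 87 e4 d4

RES = [0xd5, 0x6b, 0x1f, 0x54, 0xd4, 0x87, 0xe4, 0xd4]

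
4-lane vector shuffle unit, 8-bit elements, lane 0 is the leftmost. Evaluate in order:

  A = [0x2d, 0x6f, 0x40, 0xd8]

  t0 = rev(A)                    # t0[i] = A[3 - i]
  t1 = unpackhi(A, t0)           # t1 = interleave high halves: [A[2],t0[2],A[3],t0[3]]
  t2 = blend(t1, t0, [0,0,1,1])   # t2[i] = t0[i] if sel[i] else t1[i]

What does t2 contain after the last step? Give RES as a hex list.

t0 = [0xd8, 0x40, 0x6f, 0x2d]
t1 = [0x40, 0x6f, 0xd8, 0x2d]
t2 = [0x40, 0x6f, 0x6f, 0x2d]

RES = [0x40, 0x6f, 0x6f, 0x2d]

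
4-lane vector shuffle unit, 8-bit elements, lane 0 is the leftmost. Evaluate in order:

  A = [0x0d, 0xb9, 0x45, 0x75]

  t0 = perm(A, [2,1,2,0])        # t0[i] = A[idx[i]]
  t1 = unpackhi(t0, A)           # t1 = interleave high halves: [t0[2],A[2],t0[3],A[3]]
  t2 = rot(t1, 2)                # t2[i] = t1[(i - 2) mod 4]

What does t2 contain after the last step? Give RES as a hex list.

t0 = [0x45, 0xb9, 0x45, 0x0d]
t1 = [0x45, 0x45, 0x0d, 0x75]
t2 = [0x0d, 0x75, 0x45, 0x45]

RES = [ 0x0d  0x75  0x45  0x45 ]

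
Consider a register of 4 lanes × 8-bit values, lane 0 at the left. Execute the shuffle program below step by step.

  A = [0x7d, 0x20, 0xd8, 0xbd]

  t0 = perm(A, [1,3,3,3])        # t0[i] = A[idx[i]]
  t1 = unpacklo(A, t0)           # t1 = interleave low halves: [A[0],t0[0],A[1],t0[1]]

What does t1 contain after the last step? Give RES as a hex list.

  t0: 20 bd bd bd
  t1: 7d 20 20 bd

RES = [0x7d, 0x20, 0x20, 0xbd]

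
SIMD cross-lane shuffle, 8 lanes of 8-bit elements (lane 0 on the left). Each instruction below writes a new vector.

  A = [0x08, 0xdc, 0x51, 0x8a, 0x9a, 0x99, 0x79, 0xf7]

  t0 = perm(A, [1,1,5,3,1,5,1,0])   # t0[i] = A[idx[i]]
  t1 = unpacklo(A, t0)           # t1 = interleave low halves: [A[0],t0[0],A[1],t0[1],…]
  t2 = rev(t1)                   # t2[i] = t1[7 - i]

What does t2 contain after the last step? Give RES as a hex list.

→ t0 |dc|dc|99|8a|dc|99|dc|08|
→ t1 |08|dc|dc|dc|51|99|8a|8a|
→ t2 |8a|8a|99|51|dc|dc|dc|08|

RES = [0x8a, 0x8a, 0x99, 0x51, 0xdc, 0xdc, 0xdc, 0x08]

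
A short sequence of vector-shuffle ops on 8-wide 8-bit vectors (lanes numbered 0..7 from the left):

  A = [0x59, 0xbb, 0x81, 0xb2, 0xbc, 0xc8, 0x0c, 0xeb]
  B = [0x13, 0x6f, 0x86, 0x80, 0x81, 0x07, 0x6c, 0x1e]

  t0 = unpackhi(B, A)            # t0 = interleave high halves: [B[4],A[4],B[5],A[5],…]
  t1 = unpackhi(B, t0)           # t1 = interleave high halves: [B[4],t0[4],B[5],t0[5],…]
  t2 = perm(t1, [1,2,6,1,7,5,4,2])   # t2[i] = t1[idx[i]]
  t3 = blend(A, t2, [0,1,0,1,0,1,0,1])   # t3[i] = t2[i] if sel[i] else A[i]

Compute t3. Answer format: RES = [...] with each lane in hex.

RES = [0x59, 0x07, 0x81, 0x6c, 0xbc, 0x1e, 0x0c, 0x07]

  t0: 81 bc 07 c8 6c 0c 1e eb
  t1: 81 6c 07 0c 6c 1e 1e eb
  t2: 6c 07 1e 6c eb 1e 6c 07
  t3: 59 07 81 6c bc 1e 0c 07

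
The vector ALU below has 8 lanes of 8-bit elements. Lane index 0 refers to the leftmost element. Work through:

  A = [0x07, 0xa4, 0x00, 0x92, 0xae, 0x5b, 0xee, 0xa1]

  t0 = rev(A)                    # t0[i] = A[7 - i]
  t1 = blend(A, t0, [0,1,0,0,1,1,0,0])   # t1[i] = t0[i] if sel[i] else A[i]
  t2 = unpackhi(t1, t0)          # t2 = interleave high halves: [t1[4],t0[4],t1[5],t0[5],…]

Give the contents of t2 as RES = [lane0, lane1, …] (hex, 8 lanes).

  t0: a1 ee 5b ae 92 00 a4 07
  t1: 07 ee 00 92 92 00 ee a1
  t2: 92 92 00 00 ee a4 a1 07

RES = [ 0x92  0x92  0x00  0x00  0xee  0xa4  0xa1  0x07 ]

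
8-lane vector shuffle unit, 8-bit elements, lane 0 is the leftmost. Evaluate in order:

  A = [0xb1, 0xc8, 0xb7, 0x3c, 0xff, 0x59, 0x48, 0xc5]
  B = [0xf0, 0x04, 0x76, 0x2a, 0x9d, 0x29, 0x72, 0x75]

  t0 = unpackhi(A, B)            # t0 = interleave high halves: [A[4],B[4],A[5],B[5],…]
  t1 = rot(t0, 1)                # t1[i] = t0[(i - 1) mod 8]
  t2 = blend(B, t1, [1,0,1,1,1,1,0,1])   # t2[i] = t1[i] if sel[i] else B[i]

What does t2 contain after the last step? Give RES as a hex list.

RES = [0x75, 0x04, 0x9d, 0x59, 0x29, 0x48, 0x72, 0xc5]

→ t0 |ff|9d|59|29|48|72|c5|75|
→ t1 |75|ff|9d|59|29|48|72|c5|
→ t2 |75|04|9d|59|29|48|72|c5|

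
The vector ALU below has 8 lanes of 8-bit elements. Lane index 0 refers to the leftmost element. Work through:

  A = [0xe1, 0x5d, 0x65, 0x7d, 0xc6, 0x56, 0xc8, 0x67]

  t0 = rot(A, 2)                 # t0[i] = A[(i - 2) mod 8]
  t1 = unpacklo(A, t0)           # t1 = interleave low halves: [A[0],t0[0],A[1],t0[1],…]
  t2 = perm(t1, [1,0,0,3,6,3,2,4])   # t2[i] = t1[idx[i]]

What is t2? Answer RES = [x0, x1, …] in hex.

RES = [ 0xc8  0xe1  0xe1  0x67  0x7d  0x67  0x5d  0x65 ]

  t0: c8 67 e1 5d 65 7d c6 56
  t1: e1 c8 5d 67 65 e1 7d 5d
  t2: c8 e1 e1 67 7d 67 5d 65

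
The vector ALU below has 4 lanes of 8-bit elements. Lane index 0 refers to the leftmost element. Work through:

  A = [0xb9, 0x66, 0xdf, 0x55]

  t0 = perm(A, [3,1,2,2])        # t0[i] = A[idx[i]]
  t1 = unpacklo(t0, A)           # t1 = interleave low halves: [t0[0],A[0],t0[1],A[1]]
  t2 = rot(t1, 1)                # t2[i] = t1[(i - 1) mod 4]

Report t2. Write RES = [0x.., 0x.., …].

RES = [ 0x66  0x55  0xb9  0x66 ]

→ t0 |55|66|df|df|
→ t1 |55|b9|66|66|
→ t2 |66|55|b9|66|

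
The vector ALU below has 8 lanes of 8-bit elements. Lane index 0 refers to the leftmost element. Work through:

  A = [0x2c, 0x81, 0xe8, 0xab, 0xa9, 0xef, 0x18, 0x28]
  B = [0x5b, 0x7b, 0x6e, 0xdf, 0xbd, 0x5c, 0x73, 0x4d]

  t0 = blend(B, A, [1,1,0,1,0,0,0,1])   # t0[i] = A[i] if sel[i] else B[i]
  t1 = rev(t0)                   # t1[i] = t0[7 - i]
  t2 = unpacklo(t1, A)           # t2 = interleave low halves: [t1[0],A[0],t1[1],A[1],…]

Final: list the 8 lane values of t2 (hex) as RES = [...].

  t0: 2c 81 6e ab bd 5c 73 28
  t1: 28 73 5c bd ab 6e 81 2c
  t2: 28 2c 73 81 5c e8 bd ab

RES = [ 0x28  0x2c  0x73  0x81  0x5c  0xe8  0xbd  0xab ]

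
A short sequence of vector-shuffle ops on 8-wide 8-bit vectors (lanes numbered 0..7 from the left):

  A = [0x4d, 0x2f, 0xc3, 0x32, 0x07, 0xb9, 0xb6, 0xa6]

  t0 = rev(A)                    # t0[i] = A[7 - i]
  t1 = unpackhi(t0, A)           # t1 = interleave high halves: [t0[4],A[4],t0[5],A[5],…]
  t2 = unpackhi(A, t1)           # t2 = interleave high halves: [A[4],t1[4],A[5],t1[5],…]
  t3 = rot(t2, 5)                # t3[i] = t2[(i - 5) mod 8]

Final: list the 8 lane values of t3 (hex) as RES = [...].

  t0: a6 b6 b9 07 32 c3 2f 4d
  t1: 32 07 c3 b9 2f b6 4d a6
  t2: 07 2f b9 b6 b6 4d a6 a6
  t3: b6 b6 4d a6 a6 07 2f b9

RES = [0xb6, 0xb6, 0x4d, 0xa6, 0xa6, 0x07, 0x2f, 0xb9]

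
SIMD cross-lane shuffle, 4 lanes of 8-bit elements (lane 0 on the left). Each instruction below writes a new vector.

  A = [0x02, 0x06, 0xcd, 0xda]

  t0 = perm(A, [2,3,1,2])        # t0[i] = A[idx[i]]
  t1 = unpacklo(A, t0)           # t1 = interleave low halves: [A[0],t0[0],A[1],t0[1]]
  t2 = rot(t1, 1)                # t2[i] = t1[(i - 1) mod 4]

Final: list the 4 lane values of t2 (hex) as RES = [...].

RES = [0xda, 0x02, 0xcd, 0x06]

  t0: cd da 06 cd
  t1: 02 cd 06 da
  t2: da 02 cd 06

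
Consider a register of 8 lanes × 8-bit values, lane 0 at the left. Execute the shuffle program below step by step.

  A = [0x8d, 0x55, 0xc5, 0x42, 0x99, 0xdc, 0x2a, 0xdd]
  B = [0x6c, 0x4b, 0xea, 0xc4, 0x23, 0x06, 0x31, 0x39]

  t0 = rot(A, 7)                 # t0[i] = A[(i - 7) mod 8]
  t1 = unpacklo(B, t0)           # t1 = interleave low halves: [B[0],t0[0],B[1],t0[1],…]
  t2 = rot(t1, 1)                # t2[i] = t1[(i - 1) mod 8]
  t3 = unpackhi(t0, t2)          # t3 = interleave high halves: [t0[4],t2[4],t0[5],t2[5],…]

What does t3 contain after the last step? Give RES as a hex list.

t0 = [0x55, 0xc5, 0x42, 0x99, 0xdc, 0x2a, 0xdd, 0x8d]
t1 = [0x6c, 0x55, 0x4b, 0xc5, 0xea, 0x42, 0xc4, 0x99]
t2 = [0x99, 0x6c, 0x55, 0x4b, 0xc5, 0xea, 0x42, 0xc4]
t3 = [0xdc, 0xc5, 0x2a, 0xea, 0xdd, 0x42, 0x8d, 0xc4]

RES = [0xdc, 0xc5, 0x2a, 0xea, 0xdd, 0x42, 0x8d, 0xc4]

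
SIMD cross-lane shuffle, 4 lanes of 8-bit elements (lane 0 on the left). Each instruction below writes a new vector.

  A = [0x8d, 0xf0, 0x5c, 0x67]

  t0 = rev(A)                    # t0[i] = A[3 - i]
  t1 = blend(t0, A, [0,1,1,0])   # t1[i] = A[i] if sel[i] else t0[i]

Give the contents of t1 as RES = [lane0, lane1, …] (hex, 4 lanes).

RES = [0x67, 0xf0, 0x5c, 0x8d]

t0 = [0x67, 0x5c, 0xf0, 0x8d]
t1 = [0x67, 0xf0, 0x5c, 0x8d]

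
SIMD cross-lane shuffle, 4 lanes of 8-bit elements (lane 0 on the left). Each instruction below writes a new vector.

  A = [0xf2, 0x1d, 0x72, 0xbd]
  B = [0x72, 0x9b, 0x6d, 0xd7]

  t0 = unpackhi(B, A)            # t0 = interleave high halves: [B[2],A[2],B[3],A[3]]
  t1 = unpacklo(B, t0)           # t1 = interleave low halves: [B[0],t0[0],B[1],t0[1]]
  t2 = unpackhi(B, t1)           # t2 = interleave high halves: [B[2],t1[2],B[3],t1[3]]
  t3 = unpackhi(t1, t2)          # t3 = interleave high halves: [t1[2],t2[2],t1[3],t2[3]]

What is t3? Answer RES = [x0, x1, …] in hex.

  t0: 6d 72 d7 bd
  t1: 72 6d 9b 72
  t2: 6d 9b d7 72
  t3: 9b d7 72 72

RES = [ 0x9b  0xd7  0x72  0x72 ]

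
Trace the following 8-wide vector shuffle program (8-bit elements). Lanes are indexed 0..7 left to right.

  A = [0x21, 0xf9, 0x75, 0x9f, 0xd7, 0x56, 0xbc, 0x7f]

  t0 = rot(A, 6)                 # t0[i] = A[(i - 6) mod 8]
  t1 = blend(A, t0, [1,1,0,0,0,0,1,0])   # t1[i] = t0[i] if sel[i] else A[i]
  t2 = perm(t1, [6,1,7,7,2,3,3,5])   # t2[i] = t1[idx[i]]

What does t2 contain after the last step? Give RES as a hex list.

t0 = [0x75, 0x9f, 0xd7, 0x56, 0xbc, 0x7f, 0x21, 0xf9]
t1 = [0x75, 0x9f, 0x75, 0x9f, 0xd7, 0x56, 0x21, 0x7f]
t2 = [0x21, 0x9f, 0x7f, 0x7f, 0x75, 0x9f, 0x9f, 0x56]

RES = [ 0x21  0x9f  0x7f  0x7f  0x75  0x9f  0x9f  0x56 ]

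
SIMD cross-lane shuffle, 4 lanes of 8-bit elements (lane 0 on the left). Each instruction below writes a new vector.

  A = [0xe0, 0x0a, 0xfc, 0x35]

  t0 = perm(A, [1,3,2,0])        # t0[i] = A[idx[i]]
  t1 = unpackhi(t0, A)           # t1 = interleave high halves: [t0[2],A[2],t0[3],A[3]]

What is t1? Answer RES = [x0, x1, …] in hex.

  t0: 0a 35 fc e0
  t1: fc fc e0 35

RES = [0xfc, 0xfc, 0xe0, 0x35]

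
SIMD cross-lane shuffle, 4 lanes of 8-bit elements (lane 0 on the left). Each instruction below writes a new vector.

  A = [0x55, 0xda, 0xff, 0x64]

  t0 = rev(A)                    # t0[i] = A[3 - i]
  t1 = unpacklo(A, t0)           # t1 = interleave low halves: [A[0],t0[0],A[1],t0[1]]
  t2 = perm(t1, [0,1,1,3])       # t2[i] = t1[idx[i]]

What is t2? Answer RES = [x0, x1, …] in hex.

RES = [ 0x55  0x64  0x64  0xff ]

  t0: 64 ff da 55
  t1: 55 64 da ff
  t2: 55 64 64 ff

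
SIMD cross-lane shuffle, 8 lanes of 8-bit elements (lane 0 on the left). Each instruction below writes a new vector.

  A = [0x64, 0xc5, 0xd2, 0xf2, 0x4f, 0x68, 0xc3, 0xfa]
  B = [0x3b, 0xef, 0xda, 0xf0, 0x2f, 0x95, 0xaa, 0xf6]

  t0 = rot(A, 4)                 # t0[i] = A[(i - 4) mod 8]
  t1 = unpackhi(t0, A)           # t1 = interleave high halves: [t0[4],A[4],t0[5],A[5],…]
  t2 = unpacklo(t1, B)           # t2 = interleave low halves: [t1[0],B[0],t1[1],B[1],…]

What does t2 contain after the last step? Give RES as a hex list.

→ t0 |4f|68|c3|fa|64|c5|d2|f2|
→ t1 |64|4f|c5|68|d2|c3|f2|fa|
→ t2 |64|3b|4f|ef|c5|da|68|f0|

RES = [ 0x64  0x3b  0x4f  0xef  0xc5  0xda  0x68  0xf0 ]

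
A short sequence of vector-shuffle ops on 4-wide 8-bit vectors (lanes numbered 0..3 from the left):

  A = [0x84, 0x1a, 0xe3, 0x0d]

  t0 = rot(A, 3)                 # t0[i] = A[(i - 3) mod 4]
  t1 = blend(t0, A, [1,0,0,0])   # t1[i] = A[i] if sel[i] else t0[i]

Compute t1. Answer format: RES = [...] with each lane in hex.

t0 = [0x1a, 0xe3, 0x0d, 0x84]
t1 = [0x84, 0xe3, 0x0d, 0x84]

RES = [ 0x84  0xe3  0x0d  0x84 ]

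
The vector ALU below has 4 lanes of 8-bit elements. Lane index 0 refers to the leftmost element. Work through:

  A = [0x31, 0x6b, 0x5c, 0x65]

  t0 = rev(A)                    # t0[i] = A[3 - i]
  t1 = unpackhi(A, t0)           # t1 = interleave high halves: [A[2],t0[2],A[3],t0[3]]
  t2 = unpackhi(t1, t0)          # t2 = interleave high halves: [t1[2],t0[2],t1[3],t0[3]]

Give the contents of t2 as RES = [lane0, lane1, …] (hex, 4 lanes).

t0 = [0x65, 0x5c, 0x6b, 0x31]
t1 = [0x5c, 0x6b, 0x65, 0x31]
t2 = [0x65, 0x6b, 0x31, 0x31]

RES = [ 0x65  0x6b  0x31  0x31 ]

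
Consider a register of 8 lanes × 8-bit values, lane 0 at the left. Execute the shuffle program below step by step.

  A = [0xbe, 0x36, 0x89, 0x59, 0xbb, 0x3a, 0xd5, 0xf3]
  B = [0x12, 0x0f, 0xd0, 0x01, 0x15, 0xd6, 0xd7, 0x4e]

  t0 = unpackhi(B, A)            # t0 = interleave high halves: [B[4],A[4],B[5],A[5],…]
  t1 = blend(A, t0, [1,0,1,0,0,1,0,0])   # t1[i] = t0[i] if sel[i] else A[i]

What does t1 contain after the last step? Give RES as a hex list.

  t0: 15 bb d6 3a d7 d5 4e f3
  t1: 15 36 d6 59 bb d5 d5 f3

RES = [0x15, 0x36, 0xd6, 0x59, 0xbb, 0xd5, 0xd5, 0xf3]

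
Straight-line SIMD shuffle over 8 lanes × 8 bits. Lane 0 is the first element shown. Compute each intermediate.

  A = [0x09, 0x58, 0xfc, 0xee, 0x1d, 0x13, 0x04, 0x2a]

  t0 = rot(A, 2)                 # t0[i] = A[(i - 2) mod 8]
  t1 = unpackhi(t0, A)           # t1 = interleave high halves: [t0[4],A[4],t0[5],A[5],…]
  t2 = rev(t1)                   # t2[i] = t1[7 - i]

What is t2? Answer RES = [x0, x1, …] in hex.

t0 = [0x04, 0x2a, 0x09, 0x58, 0xfc, 0xee, 0x1d, 0x13]
t1 = [0xfc, 0x1d, 0xee, 0x13, 0x1d, 0x04, 0x13, 0x2a]
t2 = [0x2a, 0x13, 0x04, 0x1d, 0x13, 0xee, 0x1d, 0xfc]

RES = [ 0x2a  0x13  0x04  0x1d  0x13  0xee  0x1d  0xfc ]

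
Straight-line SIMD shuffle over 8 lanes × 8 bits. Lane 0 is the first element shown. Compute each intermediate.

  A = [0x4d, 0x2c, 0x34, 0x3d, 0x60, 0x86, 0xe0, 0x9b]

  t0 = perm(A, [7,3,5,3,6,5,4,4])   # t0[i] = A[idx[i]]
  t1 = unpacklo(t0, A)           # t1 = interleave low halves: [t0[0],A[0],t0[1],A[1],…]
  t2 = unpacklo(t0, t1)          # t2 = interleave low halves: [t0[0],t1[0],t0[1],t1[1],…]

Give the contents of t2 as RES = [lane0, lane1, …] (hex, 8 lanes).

t0 = [0x9b, 0x3d, 0x86, 0x3d, 0xe0, 0x86, 0x60, 0x60]
t1 = [0x9b, 0x4d, 0x3d, 0x2c, 0x86, 0x34, 0x3d, 0x3d]
t2 = [0x9b, 0x9b, 0x3d, 0x4d, 0x86, 0x3d, 0x3d, 0x2c]

RES = [ 0x9b  0x9b  0x3d  0x4d  0x86  0x3d  0x3d  0x2c ]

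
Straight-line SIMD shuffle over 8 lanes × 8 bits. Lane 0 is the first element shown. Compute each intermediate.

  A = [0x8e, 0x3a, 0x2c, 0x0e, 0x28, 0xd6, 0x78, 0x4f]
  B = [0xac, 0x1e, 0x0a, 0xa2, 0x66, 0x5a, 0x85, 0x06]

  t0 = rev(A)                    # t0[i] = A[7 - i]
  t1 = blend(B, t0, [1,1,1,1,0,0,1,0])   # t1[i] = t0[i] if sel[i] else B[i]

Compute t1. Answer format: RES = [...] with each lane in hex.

RES = [0x4f, 0x78, 0xd6, 0x28, 0x66, 0x5a, 0x3a, 0x06]

→ t0 |4f|78|d6|28|0e|2c|3a|8e|
→ t1 |4f|78|d6|28|66|5a|3a|06|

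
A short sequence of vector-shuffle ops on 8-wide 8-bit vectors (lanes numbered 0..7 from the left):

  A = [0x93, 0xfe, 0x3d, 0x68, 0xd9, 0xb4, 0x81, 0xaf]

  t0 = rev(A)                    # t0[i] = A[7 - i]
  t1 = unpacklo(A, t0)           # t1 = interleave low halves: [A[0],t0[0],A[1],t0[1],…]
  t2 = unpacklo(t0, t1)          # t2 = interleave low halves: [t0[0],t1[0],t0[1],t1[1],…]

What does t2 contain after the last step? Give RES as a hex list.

RES = [0xaf, 0x93, 0x81, 0xaf, 0xb4, 0xfe, 0xd9, 0x81]

  t0: af 81 b4 d9 68 3d fe 93
  t1: 93 af fe 81 3d b4 68 d9
  t2: af 93 81 af b4 fe d9 81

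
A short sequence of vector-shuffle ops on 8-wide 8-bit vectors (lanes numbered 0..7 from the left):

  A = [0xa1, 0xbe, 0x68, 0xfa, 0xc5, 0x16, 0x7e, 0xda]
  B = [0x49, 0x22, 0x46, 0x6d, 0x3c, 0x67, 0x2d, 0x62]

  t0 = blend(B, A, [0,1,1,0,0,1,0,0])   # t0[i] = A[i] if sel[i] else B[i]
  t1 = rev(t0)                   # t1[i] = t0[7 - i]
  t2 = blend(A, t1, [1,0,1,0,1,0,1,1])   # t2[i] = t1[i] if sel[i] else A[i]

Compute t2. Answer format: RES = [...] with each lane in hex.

→ t0 |49|be|68|6d|3c|16|2d|62|
→ t1 |62|2d|16|3c|6d|68|be|49|
→ t2 |62|be|16|fa|6d|16|be|49|

RES = [ 0x62  0xbe  0x16  0xfa  0x6d  0x16  0xbe  0x49 ]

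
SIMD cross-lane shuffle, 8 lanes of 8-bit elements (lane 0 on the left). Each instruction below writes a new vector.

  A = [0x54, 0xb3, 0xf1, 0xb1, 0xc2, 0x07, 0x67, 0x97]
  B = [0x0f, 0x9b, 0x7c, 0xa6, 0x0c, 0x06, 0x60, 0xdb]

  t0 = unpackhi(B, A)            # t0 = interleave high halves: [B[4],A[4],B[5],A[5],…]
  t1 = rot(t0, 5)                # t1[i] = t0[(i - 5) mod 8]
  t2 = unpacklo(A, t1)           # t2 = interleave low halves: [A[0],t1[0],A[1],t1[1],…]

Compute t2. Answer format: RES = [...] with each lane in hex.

RES = [ 0x54  0x07  0xb3  0x60  0xf1  0x67  0xb1  0xdb ]

→ t0 |0c|c2|06|07|60|67|db|97|
→ t1 |07|60|67|db|97|0c|c2|06|
→ t2 |54|07|b3|60|f1|67|b1|db|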